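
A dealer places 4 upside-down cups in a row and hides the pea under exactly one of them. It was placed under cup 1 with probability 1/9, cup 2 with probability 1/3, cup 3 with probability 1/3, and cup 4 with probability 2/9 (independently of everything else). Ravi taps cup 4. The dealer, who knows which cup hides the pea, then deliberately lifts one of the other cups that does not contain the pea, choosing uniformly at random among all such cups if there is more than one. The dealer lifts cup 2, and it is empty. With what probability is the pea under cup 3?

Apply Bayes' rule, conditioning on where the pea actually is.
If it is under cup 1 (prior 1/9): the dealer has 2 equally likely choices, so probability 1/2; weight (1/9)·(1/2) = 1/18.
If it is under cup 2 (prior 1/3): the dealer opened cup 2, so this case is ruled out; weight (1/3)·0 = 0.
If it is under cup 3 (prior 1/3): the dealer has 2 equally likely choices, so probability 1/2; weight (1/3)·(1/2) = 1/6.
If it is under cup 4 (prior 2/9): the dealer has 3 equally likely choices, so probability 1/3; weight (2/9)·(1/3) = 2/27.
The weights sum to 8/27.
So P(the pea under cup 3 | the dealer opened cup 2) = (1/6) / (8/27) = 9/16.

9/16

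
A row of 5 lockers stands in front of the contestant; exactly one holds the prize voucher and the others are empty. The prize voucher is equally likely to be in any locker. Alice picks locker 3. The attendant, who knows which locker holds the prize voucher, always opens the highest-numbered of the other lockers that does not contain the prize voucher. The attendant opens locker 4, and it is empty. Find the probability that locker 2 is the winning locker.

0

Apply Bayes' rule, conditioning on where the prize voucher actually is.
If it is in any of lockers 1, 2, and 3 (prior 1/5 each): the attendant would have opened locker 5 instead, probability 0; weight (1/5)·0 = 0 each.
If it is in locker 4 (prior 1/5): the attendant opened locker 4, so this case is ruled out; weight (1/5)·0 = 0.
If it is in locker 5 (prior 1/5): locker 4 is the highest-numbered option available, probability 1; weight (1/5)·1 = 1/5.
The weights sum to 1/5.
So P(the prize voucher in locker 2 | the attendant opened locker 4) = 0 / (1/5) = 0.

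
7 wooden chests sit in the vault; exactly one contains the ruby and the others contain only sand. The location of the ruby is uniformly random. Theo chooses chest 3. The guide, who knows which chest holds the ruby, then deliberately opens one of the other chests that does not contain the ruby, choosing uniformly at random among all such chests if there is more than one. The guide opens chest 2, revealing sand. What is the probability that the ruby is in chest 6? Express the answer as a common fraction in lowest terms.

6/35

Apply Bayes' rule, conditioning on where the ruby actually is.
If it is in any of chests 1, 4, 5, 6, and 7 (prior 1/7 each): the guide has 5 equally likely choices, so probability 1/5; weight (1/7)·(1/5) = 1/35 each.
If it is in chest 2 (prior 1/7): the guide opened chest 2, so this case is ruled out; weight (1/7)·0 = 0.
If it is in chest 3 (prior 1/7): the guide has 6 equally likely choices, so probability 1/6; weight (1/7)·(1/6) = 1/42.
The weights sum to 1/6.
So P(the ruby in chest 6 | the guide opened chest 2) = (1/35) / (1/6) = 6/35.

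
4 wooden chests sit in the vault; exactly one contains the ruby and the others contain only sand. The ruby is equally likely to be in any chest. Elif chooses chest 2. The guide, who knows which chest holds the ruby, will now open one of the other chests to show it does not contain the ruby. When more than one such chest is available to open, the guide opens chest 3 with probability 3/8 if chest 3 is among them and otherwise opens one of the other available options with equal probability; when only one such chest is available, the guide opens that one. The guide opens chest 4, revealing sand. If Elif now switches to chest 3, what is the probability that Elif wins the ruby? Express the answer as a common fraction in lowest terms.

8/23

Apply Bayes' rule, conditioning on where the ruby actually is.
If it is in chest 1 (prior 1/4): chest 3 is available but not opened, probability 5/8; weight (1/4)·(5/8) = 5/32.
If it is in chest 2 (prior 1/4): chest 3 is available but not opened; chest 4 gets probability (1 − 3/8)/2 = 5/16; weight (1/4)·(5/16) = 5/64.
If it is in chest 3 (prior 1/4): chest 3 holds the prize so is unavailable; the guide chooses uniformly among the 2 others, probability 1/2; weight (1/4)·(1/2) = 1/8.
If it is in chest 4 (prior 1/4): the guide opened chest 4, so this case is ruled out; weight (1/4)·0 = 0.
The weights sum to 23/64.
So P(the ruby in chest 3 | the guide opened chest 4) = (1/8) / (23/64) = 8/23.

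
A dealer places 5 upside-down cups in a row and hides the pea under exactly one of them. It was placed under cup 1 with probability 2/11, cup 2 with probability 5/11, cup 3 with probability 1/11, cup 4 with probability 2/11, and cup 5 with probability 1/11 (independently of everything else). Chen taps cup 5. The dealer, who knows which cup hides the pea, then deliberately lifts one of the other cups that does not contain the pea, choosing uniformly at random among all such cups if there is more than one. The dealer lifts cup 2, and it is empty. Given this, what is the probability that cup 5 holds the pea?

3/23

Condition on the true location of the pea.
If it is under either of cups 1 and 4 (prior 2/11 each): the dealer has 3 equally likely choices, so probability 1/3; weight (2/11)·(1/3) = 2/33 each.
If it is under cup 2 (prior 5/11): the dealer opened cup 2, so this case is ruled out; weight (5/11)·0 = 0.
If it is under cup 3 (prior 1/11): the dealer has 3 equally likely choices, so probability 1/3; weight (1/11)·(1/3) = 1/33.
If it is under cup 5 (prior 1/11): the dealer has 4 equally likely choices, so probability 1/4; weight (1/11)·(1/4) = 1/44.
The weights sum to 23/132.
So P(the pea under cup 5 | the dealer opened cup 2) = (1/44) / (23/132) = 3/23.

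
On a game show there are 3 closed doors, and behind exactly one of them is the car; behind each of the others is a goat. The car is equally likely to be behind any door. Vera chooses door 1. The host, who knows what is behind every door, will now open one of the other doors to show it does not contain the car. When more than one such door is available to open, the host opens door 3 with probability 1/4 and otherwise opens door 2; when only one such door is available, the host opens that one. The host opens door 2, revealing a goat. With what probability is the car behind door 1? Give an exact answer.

3/7

Apply Bayes' rule, conditioning on where the car actually is.
If it is behind door 1 (prior 1/3): door 3 is available but not opened, probability 3/4; weight (1/3)·(3/4) = 1/4.
If it is behind door 2 (prior 1/3): the host opened door 2, so this case is ruled out; weight (1/3)·0 = 0.
If it is behind door 3 (prior 1/3): only door 2 is available, probability 1; weight (1/3)·1 = 1/3.
The weights sum to 7/12.
So P(the car behind door 1 | the host opened door 2) = (1/4) / (7/12) = 3/7.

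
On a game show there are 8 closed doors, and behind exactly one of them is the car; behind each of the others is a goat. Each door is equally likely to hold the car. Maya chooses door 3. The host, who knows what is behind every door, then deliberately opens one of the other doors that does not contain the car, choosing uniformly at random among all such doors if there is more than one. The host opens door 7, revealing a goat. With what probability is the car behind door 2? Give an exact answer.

Consider each possible location of the car in turn.
If it is behind any of doors 1, 2, 4, 5, 6, and 8 (prior 1/8 each): the host has 6 equally likely choices, so probability 1/6; weight (1/8)·(1/6) = 1/48 each.
If it is behind door 3 (prior 1/8): the host has 7 equally likely choices, so probability 1/7; weight (1/8)·(1/7) = 1/56.
If it is behind door 7 (prior 1/8): the host opened door 7, so this case is ruled out; weight (1/8)·0 = 0.
The weights sum to 1/7.
So P(the car behind door 2 | the host opened door 7) = (1/48) / (1/7) = 7/48.

7/48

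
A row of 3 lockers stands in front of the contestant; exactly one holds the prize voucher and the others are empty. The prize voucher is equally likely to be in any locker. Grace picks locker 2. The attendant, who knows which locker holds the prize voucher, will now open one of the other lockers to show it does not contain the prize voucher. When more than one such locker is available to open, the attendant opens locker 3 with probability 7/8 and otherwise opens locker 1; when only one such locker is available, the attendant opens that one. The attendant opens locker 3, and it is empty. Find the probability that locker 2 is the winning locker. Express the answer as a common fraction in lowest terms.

7/15

Consider each possible location of the prize voucher in turn.
If it is in locker 1 (prior 1/3): only locker 3 is available, probability 1; weight (1/3)·1 = 1/3.
If it is in locker 2 (prior 1/3): locker 3 is available, opened with probability 7/8; weight (1/3)·(7/8) = 7/24.
If it is in locker 3 (prior 1/3): the attendant opened locker 3, so this case is ruled out; weight (1/3)·0 = 0.
The weights sum to 5/8.
So P(the prize voucher in locker 2 | the attendant opened locker 3) = (7/24) / (5/8) = 7/15.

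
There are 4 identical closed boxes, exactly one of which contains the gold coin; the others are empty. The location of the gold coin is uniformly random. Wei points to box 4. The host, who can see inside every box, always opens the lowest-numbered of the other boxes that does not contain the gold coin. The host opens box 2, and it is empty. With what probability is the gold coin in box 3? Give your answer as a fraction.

0

Consider each possible location of the gold coin in turn.
If it is in box 1 (prior 1/4): box 2 is the lowest-numbered option available, probability 1; weight (1/4)·1 = 1/4.
If it is in box 2 (prior 1/4): the host opened box 2, so this case is ruled out; weight (1/4)·0 = 0.
If it is in either of boxes 3 and 4 (prior 1/4 each): the host would have opened box 1 instead, probability 0; weight (1/4)·0 = 0 each.
The weights sum to 1/4.
So P(the gold coin in box 3 | the host opened box 2) = 0 / (1/4) = 0.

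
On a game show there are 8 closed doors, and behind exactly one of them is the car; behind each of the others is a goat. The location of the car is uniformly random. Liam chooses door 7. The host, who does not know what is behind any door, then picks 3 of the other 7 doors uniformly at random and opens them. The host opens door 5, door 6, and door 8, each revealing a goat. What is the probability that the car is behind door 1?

Consider each possible location of the car in turn.
If it is behind any of doors 1, 2, 3, 4, and 7 (prior 1/8 each): the host picks exactly this set with probability 1/35 regardless, and none is the prize; weight (1/8)·(1/35) = 1/280 each.
If it is behind any of doors 5, 6, and 8 (prior 1/8 each): that door was opened and seen not to hold the prize — ruled out; weight (1/8)·0 = 0 each.
The weights sum to 1/56.
So P(the car behind door 1 | the host opened door 5, door 6, and door 8) = (1/280) / (1/56) = 1/5.

1/5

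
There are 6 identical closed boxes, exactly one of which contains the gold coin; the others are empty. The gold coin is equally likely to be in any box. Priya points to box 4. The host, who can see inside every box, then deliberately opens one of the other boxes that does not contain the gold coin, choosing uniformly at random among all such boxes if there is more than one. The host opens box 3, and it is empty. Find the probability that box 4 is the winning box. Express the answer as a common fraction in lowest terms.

Consider each possible location of the gold coin in turn.
If it is in any of boxes 1, 2, 5, and 6 (prior 1/6 each): the host has 4 equally likely choices, so probability 1/4; weight (1/6)·(1/4) = 1/24 each.
If it is in box 3 (prior 1/6): the host opened box 3, so this case is ruled out; weight (1/6)·0 = 0.
If it is in box 4 (prior 1/6): the host has 5 equally likely choices, so probability 1/5; weight (1/6)·(1/5) = 1/30.
The weights sum to 1/5.
So P(the gold coin in box 4 | the host opened box 3) = (1/30) / (1/5) = 1/6.

1/6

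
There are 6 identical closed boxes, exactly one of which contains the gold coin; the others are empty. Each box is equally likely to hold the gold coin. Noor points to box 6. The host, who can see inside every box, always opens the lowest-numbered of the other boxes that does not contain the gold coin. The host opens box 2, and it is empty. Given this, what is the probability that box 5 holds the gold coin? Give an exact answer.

0

Condition on the true location of the gold coin.
If it is in box 1 (prior 1/6): box 2 is the lowest-numbered option available, probability 1; weight (1/6)·1 = 1/6.
If it is in box 2 (prior 1/6): the host opened box 2, so this case is ruled out; weight (1/6)·0 = 0.
If it is in any of boxes 3, 4, 5, and 6 (prior 1/6 each): the host would have opened box 1 instead, probability 0; weight (1/6)·0 = 0 each.
The weights sum to 1/6.
So P(the gold coin in box 5 | the host opened box 2) = 0 / (1/6) = 0.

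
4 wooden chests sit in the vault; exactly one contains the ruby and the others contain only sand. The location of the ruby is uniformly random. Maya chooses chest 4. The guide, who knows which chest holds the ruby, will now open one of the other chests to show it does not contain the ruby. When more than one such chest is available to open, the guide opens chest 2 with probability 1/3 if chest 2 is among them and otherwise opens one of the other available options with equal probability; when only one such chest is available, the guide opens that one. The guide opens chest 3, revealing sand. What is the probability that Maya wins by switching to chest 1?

4/9

Apply Bayes' rule, conditioning on where the ruby actually is.
If it is in chest 1 (prior 1/4): chest 2 is available but not opened, probability 2/3; weight (1/4)·(2/3) = 1/6.
If it is in chest 2 (prior 1/4): chest 2 holds the prize so is unavailable; the guide chooses uniformly among the 2 others, probability 1/2; weight (1/4)·(1/2) = 1/8.
If it is in chest 3 (prior 1/4): the guide opened chest 3, so this case is ruled out; weight (1/4)·0 = 0.
If it is in chest 4 (prior 1/4): chest 2 is available but not opened; chest 3 gets probability (1 − 1/3)/2 = 1/3; weight (1/4)·(1/3) = 1/12.
The weights sum to 3/8.
So P(the ruby in chest 1 | the guide opened chest 3) = (1/6) / (3/8) = 4/9.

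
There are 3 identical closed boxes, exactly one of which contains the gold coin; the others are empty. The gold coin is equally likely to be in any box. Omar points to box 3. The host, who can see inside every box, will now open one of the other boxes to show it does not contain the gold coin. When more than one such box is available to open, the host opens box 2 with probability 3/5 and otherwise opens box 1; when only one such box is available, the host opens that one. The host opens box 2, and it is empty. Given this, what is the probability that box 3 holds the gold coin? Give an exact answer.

Condition on the true location of the gold coin.
If it is in box 1 (prior 1/3): only box 2 is available, probability 1; weight (1/3)·1 = 1/3.
If it is in box 2 (prior 1/3): the host opened box 2, so this case is ruled out; weight (1/3)·0 = 0.
If it is in box 3 (prior 1/3): box 2 is available, opened with probability 3/5; weight (1/3)·(3/5) = 1/5.
The weights sum to 8/15.
So P(the gold coin in box 3 | the host opened box 2) = (1/5) / (8/15) = 3/8.

3/8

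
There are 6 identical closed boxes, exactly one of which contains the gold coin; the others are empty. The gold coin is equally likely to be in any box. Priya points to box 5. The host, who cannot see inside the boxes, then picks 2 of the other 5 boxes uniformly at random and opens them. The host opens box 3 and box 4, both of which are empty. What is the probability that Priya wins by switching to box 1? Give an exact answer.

Because the host chose which boxes to open without knowing where the gold coin is, the choice is independent of the prize location. Learning that none of the 2 opened boxes holds the gold coin simply rules out those 2 locations and leaves the remaining 4 boxes still equally likely by symmetry.
So P(the gold coin in box 1) = 1/4.

1/4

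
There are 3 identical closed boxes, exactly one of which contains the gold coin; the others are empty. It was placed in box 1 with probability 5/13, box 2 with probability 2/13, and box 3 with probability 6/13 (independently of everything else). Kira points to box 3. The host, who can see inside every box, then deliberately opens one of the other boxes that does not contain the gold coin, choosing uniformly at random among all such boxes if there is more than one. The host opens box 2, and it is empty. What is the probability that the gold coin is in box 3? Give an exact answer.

Apply Bayes' rule, conditioning on where the gold coin actually is.
If it is in box 1 (prior 5/13): the host has no choice, probability 1; weight (5/13)·1 = 5/13.
If it is in box 2 (prior 2/13): the host opened box 2, so this case is ruled out; weight (2/13)·0 = 0.
If it is in box 3 (prior 6/13): the host has 2 equally likely choices, so probability 1/2; weight (6/13)·(1/2) = 3/13.
The weights sum to 8/13.
So P(the gold coin in box 3 | the host opened box 2) = (3/13) / (8/13) = 3/8.

3/8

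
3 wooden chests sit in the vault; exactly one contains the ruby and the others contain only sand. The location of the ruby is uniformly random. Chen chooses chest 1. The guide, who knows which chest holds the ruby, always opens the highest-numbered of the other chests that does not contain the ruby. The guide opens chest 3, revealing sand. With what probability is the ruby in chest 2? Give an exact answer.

Condition on the true location of the ruby.
If it is in either of chests 1 and 2 (prior 1/3 each): chest 3 is the highest-numbered option available, probability 1; weight (1/3)·1 = 1/3 each.
If it is in chest 3 (prior 1/3): the guide opened chest 3, so this case is ruled out; weight (1/3)·0 = 0.
The weights sum to 2/3.
So P(the ruby in chest 2 | the guide opened chest 3) = (1/3) / (2/3) = 1/2.

1/2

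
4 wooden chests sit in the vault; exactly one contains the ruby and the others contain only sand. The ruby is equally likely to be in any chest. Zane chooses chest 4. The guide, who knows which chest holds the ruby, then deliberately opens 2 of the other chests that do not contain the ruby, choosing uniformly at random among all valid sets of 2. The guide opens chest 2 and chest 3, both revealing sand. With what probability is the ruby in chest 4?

Consider each possible location of the ruby in turn.
If it is in chest 1 (prior 1/4): the guide has no choice, probability 1; weight (1/4)·1 = 1/4.
If it is in either of chests 2 and 3 (prior 1/4 each): that chest was opened and seen not to hold the prize — ruled out; weight (1/4)·0 = 0 each.
If it is in chest 4 (prior 1/4): the guide has 3 equally likely choices, so probability 1/3; weight (1/4)·(1/3) = 1/12.
The weights sum to 1/3.
So P(the ruby in chest 4 | the guide opened chest 2 and chest 3) = (1/12) / (1/3) = 1/4.

1/4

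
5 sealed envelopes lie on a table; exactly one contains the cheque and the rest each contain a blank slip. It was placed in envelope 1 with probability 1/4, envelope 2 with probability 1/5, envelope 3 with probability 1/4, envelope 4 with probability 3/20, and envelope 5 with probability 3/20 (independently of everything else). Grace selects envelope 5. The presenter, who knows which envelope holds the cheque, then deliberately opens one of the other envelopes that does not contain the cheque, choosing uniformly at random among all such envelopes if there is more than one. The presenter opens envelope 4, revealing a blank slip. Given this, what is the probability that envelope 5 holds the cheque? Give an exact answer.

9/65

Consider each possible location of the cheque in turn.
If it is in either of envelopes 1 and 3 (prior 1/4 each): the presenter has 3 equally likely choices, so probability 1/3; weight (1/4)·(1/3) = 1/12 each.
If it is in envelope 2 (prior 1/5): the presenter has 3 equally likely choices, so probability 1/3; weight (1/5)·(1/3) = 1/15.
If it is in envelope 4 (prior 3/20): the presenter opened envelope 4, so this case is ruled out; weight (3/20)·0 = 0.
If it is in envelope 5 (prior 3/20): the presenter has 4 equally likely choices, so probability 1/4; weight (3/20)·(1/4) = 3/80.
The weights sum to 13/48.
So P(the cheque in envelope 5 | the presenter opened envelope 4) = (3/80) / (13/48) = 9/65.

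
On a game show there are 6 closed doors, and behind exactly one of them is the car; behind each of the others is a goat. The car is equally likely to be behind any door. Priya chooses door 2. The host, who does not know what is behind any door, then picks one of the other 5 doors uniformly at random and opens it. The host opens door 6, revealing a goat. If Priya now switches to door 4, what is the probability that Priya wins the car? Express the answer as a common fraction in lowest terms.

Consider each possible location of the car in turn.
If it is behind any of doors 1, 2, 3, 4, and 5 (prior 1/6 each): the host picks door 6 with probability 1/5 regardless, and it is not the prize; weight (1/6)·(1/5) = 1/30 each.
If it is behind door 6 (prior 1/6): the host opened door 6, so this case is ruled out; weight (1/6)·0 = 0.
The weights sum to 1/6.
So P(the car behind door 4 | the host opened door 6) = (1/30) / (1/6) = 1/5.

1/5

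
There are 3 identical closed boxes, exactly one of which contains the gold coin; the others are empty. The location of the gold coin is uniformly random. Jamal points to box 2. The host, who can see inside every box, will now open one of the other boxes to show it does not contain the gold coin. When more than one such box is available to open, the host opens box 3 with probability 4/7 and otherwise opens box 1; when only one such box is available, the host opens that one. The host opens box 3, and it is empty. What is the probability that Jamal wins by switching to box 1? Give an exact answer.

Condition on the true location of the gold coin.
If it is in box 1 (prior 1/3): only box 3 is available, probability 1; weight (1/3)·1 = 1/3.
If it is in box 2 (prior 1/3): box 3 is available, opened with probability 4/7; weight (1/3)·(4/7) = 4/21.
If it is in box 3 (prior 1/3): the host opened box 3, so this case is ruled out; weight (1/3)·0 = 0.
The weights sum to 11/21.
So P(the gold coin in box 1 | the host opened box 3) = (1/3) / (11/21) = 7/11.

7/11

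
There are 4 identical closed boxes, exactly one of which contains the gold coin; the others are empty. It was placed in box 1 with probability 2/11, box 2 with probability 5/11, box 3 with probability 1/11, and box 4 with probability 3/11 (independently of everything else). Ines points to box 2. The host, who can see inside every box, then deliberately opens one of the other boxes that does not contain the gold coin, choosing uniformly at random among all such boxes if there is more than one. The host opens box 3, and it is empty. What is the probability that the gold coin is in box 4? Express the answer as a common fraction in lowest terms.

9/25

Apply Bayes' rule, conditioning on where the gold coin actually is.
If it is in box 1 (prior 2/11): the host has 2 equally likely choices, so probability 1/2; weight (2/11)·(1/2) = 1/11.
If it is in box 2 (prior 5/11): the host has 3 equally likely choices, so probability 1/3; weight (5/11)·(1/3) = 5/33.
If it is in box 3 (prior 1/11): the host opened box 3, so this case is ruled out; weight (1/11)·0 = 0.
If it is in box 4 (prior 3/11): the host has 2 equally likely choices, so probability 1/2; weight (3/11)·(1/2) = 3/22.
The weights sum to 25/66.
So P(the gold coin in box 4 | the host opened box 3) = (3/22) / (25/66) = 9/25.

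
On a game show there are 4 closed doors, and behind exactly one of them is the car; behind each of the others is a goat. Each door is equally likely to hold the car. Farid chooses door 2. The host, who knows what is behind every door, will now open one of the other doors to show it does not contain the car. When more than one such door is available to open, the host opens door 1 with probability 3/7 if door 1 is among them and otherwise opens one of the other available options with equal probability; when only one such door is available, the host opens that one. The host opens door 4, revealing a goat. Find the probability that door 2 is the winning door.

Consider each possible location of the car in turn.
If it is behind door 1 (prior 1/4): door 1 holds the prize so is unavailable; the host chooses uniformly among the 2 others, probability 1/2; weight (1/4)·(1/2) = 1/8.
If it is behind door 2 (prior 1/4): door 1 is available but not opened; door 4 gets probability (1 − 3/7)/2 = 2/7; weight (1/4)·(2/7) = 1/14.
If it is behind door 3 (prior 1/4): door 1 is available but not opened, probability 4/7; weight (1/4)·(4/7) = 1/7.
If it is behind door 4 (prior 1/4): the host opened door 4, so this case is ruled out; weight (1/4)·0 = 0.
The weights sum to 19/56.
So P(the car behind door 2 | the host opened door 4) = (1/14) / (19/56) = 4/19.

4/19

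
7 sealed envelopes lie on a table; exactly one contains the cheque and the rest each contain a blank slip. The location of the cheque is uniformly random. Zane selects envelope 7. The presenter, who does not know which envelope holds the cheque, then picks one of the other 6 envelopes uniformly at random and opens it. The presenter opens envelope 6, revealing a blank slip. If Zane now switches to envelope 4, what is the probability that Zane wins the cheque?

Consider each possible location of the cheque in turn.
If it is in any of envelopes 1, 2, 3, 4, 5, and 7 (prior 1/7 each): the presenter picks envelope 6 with probability 1/6 regardless, and it is not the prize; weight (1/7)·(1/6) = 1/42 each.
If it is in envelope 6 (prior 1/7): the presenter opened envelope 6, so this case is ruled out; weight (1/7)·0 = 0.
The weights sum to 1/7.
So P(the cheque in envelope 4 | the presenter opened envelope 6) = (1/42) / (1/7) = 1/6.

1/6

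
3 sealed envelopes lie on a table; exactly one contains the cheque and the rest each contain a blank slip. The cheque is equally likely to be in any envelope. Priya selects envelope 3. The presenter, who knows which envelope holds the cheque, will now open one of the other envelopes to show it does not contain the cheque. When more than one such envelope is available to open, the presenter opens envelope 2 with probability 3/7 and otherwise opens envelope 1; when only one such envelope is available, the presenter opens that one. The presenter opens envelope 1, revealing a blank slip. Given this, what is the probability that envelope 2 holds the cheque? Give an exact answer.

Apply Bayes' rule, conditioning on where the cheque actually is.
If it is in envelope 1 (prior 1/3): the presenter opened envelope 1, so this case is ruled out; weight (1/3)·0 = 0.
If it is in envelope 2 (prior 1/3): only envelope 1 is available, probability 1; weight (1/3)·1 = 1/3.
If it is in envelope 3 (prior 1/3): envelope 2 is available but not opened, probability 4/7; weight (1/3)·(4/7) = 4/21.
The weights sum to 11/21.
So P(the cheque in envelope 2 | the presenter opened envelope 1) = (1/3) / (11/21) = 7/11.

7/11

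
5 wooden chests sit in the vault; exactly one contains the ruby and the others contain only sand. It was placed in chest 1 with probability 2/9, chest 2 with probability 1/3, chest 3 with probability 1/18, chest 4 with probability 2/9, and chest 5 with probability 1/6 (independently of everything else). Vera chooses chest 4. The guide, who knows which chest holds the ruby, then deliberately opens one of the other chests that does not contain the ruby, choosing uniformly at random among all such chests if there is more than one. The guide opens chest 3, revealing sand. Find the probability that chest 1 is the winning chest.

Apply Bayes' rule, conditioning on where the ruby actually is.
If it is in chest 1 (prior 2/9): the guide has 3 equally likely choices, so probability 1/3; weight (2/9)·(1/3) = 2/27.
If it is in chest 2 (prior 1/3): the guide has 3 equally likely choices, so probability 1/3; weight (1/3)·(1/3) = 1/9.
If it is in chest 3 (prior 1/18): the guide opened chest 3, so this case is ruled out; weight (1/18)·0 = 0.
If it is in chest 4 (prior 2/9): the guide has 4 equally likely choices, so probability 1/4; weight (2/9)·(1/4) = 1/18.
If it is in chest 5 (prior 1/6): the guide has 3 equally likely choices, so probability 1/3; weight (1/6)·(1/3) = 1/18.
The weights sum to 8/27.
So P(the ruby in chest 1 | the guide opened chest 3) = (2/27) / (8/27) = 1/4.

1/4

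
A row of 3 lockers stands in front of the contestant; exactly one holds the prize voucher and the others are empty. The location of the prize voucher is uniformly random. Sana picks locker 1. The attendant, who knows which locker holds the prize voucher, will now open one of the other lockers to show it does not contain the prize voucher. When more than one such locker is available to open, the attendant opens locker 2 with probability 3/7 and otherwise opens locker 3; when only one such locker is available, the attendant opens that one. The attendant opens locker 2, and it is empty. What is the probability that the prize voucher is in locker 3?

7/10

Consider each possible location of the prize voucher in turn.
If it is in locker 1 (prior 1/3): locker 2 is available, opened with probability 3/7; weight (1/3)·(3/7) = 1/7.
If it is in locker 2 (prior 1/3): the attendant opened locker 2, so this case is ruled out; weight (1/3)·0 = 0.
If it is in locker 3 (prior 1/3): only locker 2 is available, probability 1; weight (1/3)·1 = 1/3.
The weights sum to 10/21.
So P(the prize voucher in locker 3 | the attendant opened locker 2) = (1/3) / (10/21) = 7/10.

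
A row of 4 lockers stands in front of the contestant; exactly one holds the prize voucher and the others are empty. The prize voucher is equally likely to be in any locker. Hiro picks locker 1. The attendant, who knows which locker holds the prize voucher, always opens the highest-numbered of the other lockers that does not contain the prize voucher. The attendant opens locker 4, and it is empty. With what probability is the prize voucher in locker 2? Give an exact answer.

1/3

Apply Bayes' rule, conditioning on where the prize voucher actually is.
If it is in any of lockers 1, 2, and 3 (prior 1/4 each): locker 4 is the highest-numbered option available, probability 1; weight (1/4)·1 = 1/4 each.
If it is in locker 4 (prior 1/4): the attendant opened locker 4, so this case is ruled out; weight (1/4)·0 = 0.
The weights sum to 3/4.
So P(the prize voucher in locker 2 | the attendant opened locker 4) = (1/4) / (3/4) = 1/3.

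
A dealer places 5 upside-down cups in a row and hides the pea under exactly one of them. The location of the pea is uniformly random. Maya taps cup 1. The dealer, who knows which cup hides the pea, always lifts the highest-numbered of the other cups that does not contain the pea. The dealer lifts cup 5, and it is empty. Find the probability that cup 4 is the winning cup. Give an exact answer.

1/4

Apply Bayes' rule, conditioning on where the pea actually is.
If it is under any of cups 1, 2, 3, and 4 (prior 1/5 each): cup 5 is the highest-numbered option available, probability 1; weight (1/5)·1 = 1/5 each.
If it is under cup 5 (prior 1/5): the dealer opened cup 5, so this case is ruled out; weight (1/5)·0 = 0.
The weights sum to 4/5.
So P(the pea under cup 4 | the dealer opened cup 5) = (1/5) / (4/5) = 1/4.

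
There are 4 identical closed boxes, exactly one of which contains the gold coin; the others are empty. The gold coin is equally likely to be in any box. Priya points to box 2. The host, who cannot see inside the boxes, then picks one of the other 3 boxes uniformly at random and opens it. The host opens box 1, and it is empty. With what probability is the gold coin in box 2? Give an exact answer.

1/3

Condition on the true location of the gold coin.
If it is in box 1 (prior 1/4): the host opened box 1, so this case is ruled out; weight (1/4)·0 = 0.
If it is in any of boxes 2, 3, and 4 (prior 1/4 each): the host picks box 1 with probability 1/3 regardless, and it is not the prize; weight (1/4)·(1/3) = 1/12 each.
The weights sum to 1/4.
So P(the gold coin in box 2 | the host opened box 1) = (1/12) / (1/4) = 1/3.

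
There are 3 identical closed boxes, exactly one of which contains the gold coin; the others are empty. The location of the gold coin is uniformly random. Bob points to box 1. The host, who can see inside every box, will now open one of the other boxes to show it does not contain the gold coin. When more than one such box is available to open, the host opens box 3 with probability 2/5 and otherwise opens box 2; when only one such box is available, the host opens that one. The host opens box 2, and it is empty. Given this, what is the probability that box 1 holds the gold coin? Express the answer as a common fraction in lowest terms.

3/8

Consider each possible location of the gold coin in turn.
If it is in box 1 (prior 1/3): box 3 is available but not opened, probability 3/5; weight (1/3)·(3/5) = 1/5.
If it is in box 2 (prior 1/3): the host opened box 2, so this case is ruled out; weight (1/3)·0 = 0.
If it is in box 3 (prior 1/3): only box 2 is available, probability 1; weight (1/3)·1 = 1/3.
The weights sum to 8/15.
So P(the gold coin in box 1 | the host opened box 2) = (1/5) / (8/15) = 3/8.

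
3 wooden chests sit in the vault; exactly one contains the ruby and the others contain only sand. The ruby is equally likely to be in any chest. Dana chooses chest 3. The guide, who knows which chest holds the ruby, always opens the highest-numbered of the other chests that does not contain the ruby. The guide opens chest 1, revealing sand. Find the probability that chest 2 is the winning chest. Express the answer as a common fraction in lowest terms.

1

Consider each possible location of the ruby in turn.
If it is in chest 1 (prior 1/3): the guide opened chest 1, so this case is ruled out; weight (1/3)·0 = 0.
If it is in chest 2 (prior 1/3): chest 1 is the highest-numbered option available, probability 1; weight (1/3)·1 = 1/3.
If it is in chest 3 (prior 1/3): the guide would have opened chest 2 instead, probability 0; weight (1/3)·0 = 0.
The weights sum to 1/3.
So P(the ruby in chest 2 | the guide opened chest 1) = (1/3) / (1/3) = 1.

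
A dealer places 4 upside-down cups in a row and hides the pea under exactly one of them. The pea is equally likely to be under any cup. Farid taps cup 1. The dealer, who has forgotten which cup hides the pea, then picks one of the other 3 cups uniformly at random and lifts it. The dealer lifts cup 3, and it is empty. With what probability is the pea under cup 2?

Consider each possible location of the pea in turn.
If it is under any of cups 1, 2, and 4 (prior 1/4 each): the dealer picks cup 3 with probability 1/3 regardless, and it is not the prize; weight (1/4)·(1/3) = 1/12 each.
If it is under cup 3 (prior 1/4): the dealer opened cup 3, so this case is ruled out; weight (1/4)·0 = 0.
The weights sum to 1/4.
So P(the pea under cup 2 | the dealer opened cup 3) = (1/12) / (1/4) = 1/3.

1/3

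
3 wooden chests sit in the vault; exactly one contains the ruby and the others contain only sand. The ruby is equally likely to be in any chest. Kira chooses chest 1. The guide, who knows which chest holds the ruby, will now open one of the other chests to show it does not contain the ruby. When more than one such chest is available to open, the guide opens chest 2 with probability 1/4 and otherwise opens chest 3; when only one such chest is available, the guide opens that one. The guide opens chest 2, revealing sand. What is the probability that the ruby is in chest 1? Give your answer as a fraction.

Consider each possible location of the ruby in turn.
If it is in chest 1 (prior 1/3): chest 2 is available, opened with probability 1/4; weight (1/3)·(1/4) = 1/12.
If it is in chest 2 (prior 1/3): the guide opened chest 2, so this case is ruled out; weight (1/3)·0 = 0.
If it is in chest 3 (prior 1/3): only chest 2 is available, probability 1; weight (1/3)·1 = 1/3.
The weights sum to 5/12.
So P(the ruby in chest 1 | the guide opened chest 2) = (1/12) / (5/12) = 1/5.

1/5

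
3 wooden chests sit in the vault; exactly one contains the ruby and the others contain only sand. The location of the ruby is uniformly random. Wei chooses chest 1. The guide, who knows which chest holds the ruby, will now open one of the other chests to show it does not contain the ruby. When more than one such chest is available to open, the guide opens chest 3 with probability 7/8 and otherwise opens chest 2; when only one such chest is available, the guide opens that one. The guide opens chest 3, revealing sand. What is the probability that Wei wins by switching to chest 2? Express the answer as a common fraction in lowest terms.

Condition on the true location of the ruby.
If it is in chest 1 (prior 1/3): chest 3 is available, opened with probability 7/8; weight (1/3)·(7/8) = 7/24.
If it is in chest 2 (prior 1/3): only chest 3 is available, probability 1; weight (1/3)·1 = 1/3.
If it is in chest 3 (prior 1/3): the guide opened chest 3, so this case is ruled out; weight (1/3)·0 = 0.
The weights sum to 5/8.
So P(the ruby in chest 2 | the guide opened chest 3) = (1/3) / (5/8) = 8/15.

8/15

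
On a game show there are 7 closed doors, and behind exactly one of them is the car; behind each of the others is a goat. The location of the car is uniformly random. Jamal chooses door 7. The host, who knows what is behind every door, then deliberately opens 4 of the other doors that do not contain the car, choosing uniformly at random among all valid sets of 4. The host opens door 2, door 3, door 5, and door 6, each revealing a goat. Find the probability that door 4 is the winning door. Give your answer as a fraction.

Condition on the true location of the car.
If it is behind either of doors 1 and 4 (prior 1/7 each): the host has 5 equally likely choices, so probability 1/5; weight (1/7)·(1/5) = 1/35 each.
If it is behind any of doors 2, 3, 5, and 6 (prior 1/7 each): that door was opened and seen not to hold the prize — ruled out; weight (1/7)·0 = 0 each.
If it is behind door 7 (prior 1/7): the host has 15 equally likely choices, so probability 1/15; weight (1/7)·(1/15) = 1/105.
The weights sum to 1/15.
So P(the car behind door 4 | the host opened door 2, door 3, door 5, and door 6) = (1/35) / (1/15) = 3/7.

3/7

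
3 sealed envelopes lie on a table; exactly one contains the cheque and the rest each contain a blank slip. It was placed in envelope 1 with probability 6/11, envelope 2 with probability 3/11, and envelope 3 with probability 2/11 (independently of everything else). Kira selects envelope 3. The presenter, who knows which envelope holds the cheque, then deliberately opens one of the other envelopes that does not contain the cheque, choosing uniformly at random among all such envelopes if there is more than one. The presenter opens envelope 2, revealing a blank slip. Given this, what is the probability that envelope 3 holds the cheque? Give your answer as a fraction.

Apply Bayes' rule, conditioning on where the cheque actually is.
If it is in envelope 1 (prior 6/11): the presenter has no choice, probability 1; weight (6/11)·1 = 6/11.
If it is in envelope 2 (prior 3/11): the presenter opened envelope 2, so this case is ruled out; weight (3/11)·0 = 0.
If it is in envelope 3 (prior 2/11): the presenter has 2 equally likely choices, so probability 1/2; weight (2/11)·(1/2) = 1/11.
The weights sum to 7/11.
So P(the cheque in envelope 3 | the presenter opened envelope 2) = (1/11) / (7/11) = 1/7.

1/7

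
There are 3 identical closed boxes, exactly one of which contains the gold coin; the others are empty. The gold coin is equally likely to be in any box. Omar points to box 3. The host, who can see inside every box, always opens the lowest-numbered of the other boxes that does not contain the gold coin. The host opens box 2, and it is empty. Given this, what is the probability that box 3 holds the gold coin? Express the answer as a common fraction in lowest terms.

0

Condition on the true location of the gold coin.
If it is in box 1 (prior 1/3): box 2 is the lowest-numbered option available, probability 1; weight (1/3)·1 = 1/3.
If it is in box 2 (prior 1/3): the host opened box 2, so this case is ruled out; weight (1/3)·0 = 0.
If it is in box 3 (prior 1/3): the host would have opened box 1 instead, probability 0; weight (1/3)·0 = 0.
The weights sum to 1/3.
So P(the gold coin in box 3 | the host opened box 2) = 0 / (1/3) = 0.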